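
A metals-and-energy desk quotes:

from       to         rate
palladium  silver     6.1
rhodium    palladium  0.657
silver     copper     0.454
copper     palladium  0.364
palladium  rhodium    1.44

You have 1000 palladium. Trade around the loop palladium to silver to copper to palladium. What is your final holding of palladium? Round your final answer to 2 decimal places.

1000 palladium × 6.1 = 6100 silver
6100 silver × 0.454 = 2769.4 copper
2769.4 copper × 0.364 = 1008.0616 palladium

1008.06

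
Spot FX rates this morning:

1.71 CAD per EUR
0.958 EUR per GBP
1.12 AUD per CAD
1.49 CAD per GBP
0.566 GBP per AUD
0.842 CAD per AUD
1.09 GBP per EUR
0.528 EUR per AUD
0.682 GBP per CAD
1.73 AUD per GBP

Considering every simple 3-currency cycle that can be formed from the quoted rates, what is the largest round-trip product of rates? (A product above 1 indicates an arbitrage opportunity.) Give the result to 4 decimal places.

CAD→GBP→EUR→CAD: 0.682 × 0.958 × 1.71 = 1.11724
AUD→EUR→CAD→AUD: 0.528 × 1.71 × 1.12 = 1.01123
AUD→EUR→GBP→AUD: 0.528 × 1.09 × 1.73 = 0.99565
AUD→CAD→GBP→AUD: 0.842 × 0.682 × 1.73 = 0.99344
AUD→GBP→CAD→AUD: 0.566 × 1.49 × 1.12 = 0.94454
Maximum is CAD→GBP→EUR→CAD at 1.1172; arbitrage exists.

1.1172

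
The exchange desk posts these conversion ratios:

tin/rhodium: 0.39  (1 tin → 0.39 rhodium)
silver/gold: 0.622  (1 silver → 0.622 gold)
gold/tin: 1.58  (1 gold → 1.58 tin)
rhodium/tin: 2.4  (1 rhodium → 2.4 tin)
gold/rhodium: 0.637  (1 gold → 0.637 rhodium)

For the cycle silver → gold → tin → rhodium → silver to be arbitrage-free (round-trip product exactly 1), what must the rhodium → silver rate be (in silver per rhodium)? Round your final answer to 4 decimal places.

2.6091

Known legs of the cycle: 0.622 × 1.58 × 0.39 = 0.3832764
For no arbitrage the full-cycle product must be 1, so the missing rate is 1 / 0.3832764 ≈ 2.609083.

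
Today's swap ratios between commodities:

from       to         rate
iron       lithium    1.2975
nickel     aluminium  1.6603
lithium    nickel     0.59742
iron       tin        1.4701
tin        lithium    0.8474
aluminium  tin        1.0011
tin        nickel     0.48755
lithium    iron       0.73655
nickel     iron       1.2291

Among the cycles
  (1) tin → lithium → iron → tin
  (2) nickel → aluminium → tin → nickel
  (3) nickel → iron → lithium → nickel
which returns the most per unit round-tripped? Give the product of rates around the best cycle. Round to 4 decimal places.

(1) 0.8474 × 0.73655 × 1.4701 = 0.91757
(2) 1.6603 × 1.0011 × 0.48755 = 0.81037
(3) 1.2291 × 1.2975 × 0.59742 = 0.95274
Highest is cycle (3) at 0.9527 (≤1, no arbitrage).

0.9527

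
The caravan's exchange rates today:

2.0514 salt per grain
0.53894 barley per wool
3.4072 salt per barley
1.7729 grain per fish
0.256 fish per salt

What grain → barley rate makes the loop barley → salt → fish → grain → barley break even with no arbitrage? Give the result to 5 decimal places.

Known legs of the cycle: 3.4072 × 0.256 × 1.7729 = 1.54639996928
For no arbitrage the full-cycle product must be 1, so the missing rate is 1 / 1.54639996928 ≈ 0.6466632.

0.64666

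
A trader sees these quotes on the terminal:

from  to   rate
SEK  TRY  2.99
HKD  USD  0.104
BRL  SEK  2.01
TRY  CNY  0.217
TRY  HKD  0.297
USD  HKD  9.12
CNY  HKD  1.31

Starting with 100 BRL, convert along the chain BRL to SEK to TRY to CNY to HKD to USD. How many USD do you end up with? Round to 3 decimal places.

17.768

100 BRL × 2.01 = 201 SEK
201 SEK × 2.99 = 600.99 TRY
600.99 TRY × 0.217 = 130.41483 CNY
130.41483 CNY × 1.31 = 170.8434273 HKD
170.8434273 HKD × 0.104 = 17.7677164392 USD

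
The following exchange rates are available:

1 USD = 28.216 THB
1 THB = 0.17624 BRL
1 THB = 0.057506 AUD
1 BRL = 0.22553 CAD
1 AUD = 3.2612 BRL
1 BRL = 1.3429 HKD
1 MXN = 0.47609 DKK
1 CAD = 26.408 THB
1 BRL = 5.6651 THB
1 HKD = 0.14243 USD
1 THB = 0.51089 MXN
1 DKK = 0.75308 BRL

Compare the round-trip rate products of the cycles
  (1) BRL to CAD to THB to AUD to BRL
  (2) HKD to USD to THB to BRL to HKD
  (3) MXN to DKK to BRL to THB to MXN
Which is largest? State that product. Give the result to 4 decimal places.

(1) 0.22553 × 26.408 × 0.057506 × 3.2612 = 1.11694
(2) 0.14243 × 28.216 × 0.17624 × 1.3429 = 0.95114
(3) 0.47609 × 0.75308 × 5.6651 × 0.51089 = 1.03768
Highest is cycle (1) at 1.1169 (>1, arbitrage).

1.1169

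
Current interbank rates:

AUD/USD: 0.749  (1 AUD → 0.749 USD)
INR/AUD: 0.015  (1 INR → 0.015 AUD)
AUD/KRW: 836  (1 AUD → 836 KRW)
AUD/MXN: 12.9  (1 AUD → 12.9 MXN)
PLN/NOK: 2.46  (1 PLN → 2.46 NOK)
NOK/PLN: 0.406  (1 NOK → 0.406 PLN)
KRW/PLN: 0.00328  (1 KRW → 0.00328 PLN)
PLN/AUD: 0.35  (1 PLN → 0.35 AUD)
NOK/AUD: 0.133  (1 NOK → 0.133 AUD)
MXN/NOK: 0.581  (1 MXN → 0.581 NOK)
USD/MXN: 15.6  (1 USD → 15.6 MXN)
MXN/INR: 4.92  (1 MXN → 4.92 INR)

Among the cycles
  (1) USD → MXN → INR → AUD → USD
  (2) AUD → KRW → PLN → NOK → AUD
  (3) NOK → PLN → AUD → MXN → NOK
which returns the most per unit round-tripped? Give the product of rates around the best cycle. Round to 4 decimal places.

1.0650

(1) 15.6 × 4.92 × 0.015 × 0.749 = 0.86231
(2) 836 × 0.00328 × 2.46 × 0.133 = 0.89715
(3) 0.406 × 0.35 × 12.9 × 0.581 = 1.06503
Highest is cycle (3) at 1.0650 (>1, arbitrage).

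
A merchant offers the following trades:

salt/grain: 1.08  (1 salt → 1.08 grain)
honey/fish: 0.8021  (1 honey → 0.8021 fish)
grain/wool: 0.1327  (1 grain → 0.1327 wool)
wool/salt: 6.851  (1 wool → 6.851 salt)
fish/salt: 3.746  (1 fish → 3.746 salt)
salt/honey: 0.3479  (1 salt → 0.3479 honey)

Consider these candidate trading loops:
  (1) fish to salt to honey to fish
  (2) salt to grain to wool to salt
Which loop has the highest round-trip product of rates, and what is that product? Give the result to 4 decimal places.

1.0453

(1) 3.746 × 0.3479 × 0.8021 = 1.04532
(2) 1.08 × 0.1327 × 6.851 = 0.98186
Highest is cycle (1) at 1.0453 (>1, arbitrage).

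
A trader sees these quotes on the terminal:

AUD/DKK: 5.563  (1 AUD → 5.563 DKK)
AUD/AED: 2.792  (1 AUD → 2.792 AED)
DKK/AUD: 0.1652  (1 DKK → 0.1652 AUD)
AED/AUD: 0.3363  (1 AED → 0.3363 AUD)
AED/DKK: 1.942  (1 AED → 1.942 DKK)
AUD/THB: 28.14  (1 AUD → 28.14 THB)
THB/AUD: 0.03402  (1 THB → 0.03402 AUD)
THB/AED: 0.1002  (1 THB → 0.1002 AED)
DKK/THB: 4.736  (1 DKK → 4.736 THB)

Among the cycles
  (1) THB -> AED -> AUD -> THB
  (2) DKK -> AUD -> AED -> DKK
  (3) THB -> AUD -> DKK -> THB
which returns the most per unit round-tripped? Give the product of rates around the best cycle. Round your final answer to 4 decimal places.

(1) 0.1002 × 0.3363 × 28.14 = 0.94824
(2) 0.1652 × 2.792 × 1.942 = 0.89572
(3) 0.03402 × 5.563 × 4.736 = 0.89630
Highest is cycle (1) at 0.9482 (≤1, no arbitrage).

0.9482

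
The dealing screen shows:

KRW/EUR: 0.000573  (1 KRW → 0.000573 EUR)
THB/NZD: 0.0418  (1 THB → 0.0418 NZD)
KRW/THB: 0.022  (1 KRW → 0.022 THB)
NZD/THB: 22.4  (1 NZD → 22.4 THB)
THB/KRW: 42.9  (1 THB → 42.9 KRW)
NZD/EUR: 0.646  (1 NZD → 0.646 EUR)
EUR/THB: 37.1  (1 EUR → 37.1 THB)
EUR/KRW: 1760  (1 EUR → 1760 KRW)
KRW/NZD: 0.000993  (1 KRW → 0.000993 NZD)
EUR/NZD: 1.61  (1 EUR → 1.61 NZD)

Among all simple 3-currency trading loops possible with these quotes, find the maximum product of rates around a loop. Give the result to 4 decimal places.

EUR→KRW→NZD→EUR: 1760 × 0.000993 × 0.646 = 1.12900
EUR→THB→NZD→EUR: 37.1 × 0.0418 × 0.646 = 1.00180
NZD→THB→KRW→NZD: 22.4 × 42.9 × 0.000993 = 0.95423
EUR→THB→KRW→EUR: 37.1 × 42.9 × 0.000573 = 0.91198
Maximum is EUR→KRW→NZD→EUR at 1.1290; arbitrage exists.

1.1290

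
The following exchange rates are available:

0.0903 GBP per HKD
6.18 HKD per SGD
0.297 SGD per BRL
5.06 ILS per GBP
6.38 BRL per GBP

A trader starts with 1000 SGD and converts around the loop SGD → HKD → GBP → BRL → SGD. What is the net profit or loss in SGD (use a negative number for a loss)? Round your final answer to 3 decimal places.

57.434

1000 SGD × 6.18 = 6180 HKD
6180 HKD × 0.0903 = 558.054 GBP
558.054 GBP × 6.38 = 3560.38452 BRL
3560.38452 BRL × 0.297 = 1057.43420244 SGD
Net change: 1057.43420244 − 1000 = 57.43420244 SGD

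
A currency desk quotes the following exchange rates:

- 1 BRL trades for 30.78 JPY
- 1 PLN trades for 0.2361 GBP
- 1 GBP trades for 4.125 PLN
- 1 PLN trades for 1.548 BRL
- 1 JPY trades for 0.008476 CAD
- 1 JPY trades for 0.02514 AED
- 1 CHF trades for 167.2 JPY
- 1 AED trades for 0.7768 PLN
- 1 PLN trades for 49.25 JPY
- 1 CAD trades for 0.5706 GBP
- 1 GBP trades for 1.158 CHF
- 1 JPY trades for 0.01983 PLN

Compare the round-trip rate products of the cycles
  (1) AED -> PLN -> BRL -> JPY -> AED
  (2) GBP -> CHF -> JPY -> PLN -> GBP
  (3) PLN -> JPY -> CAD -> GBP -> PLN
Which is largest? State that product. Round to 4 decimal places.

(1) 0.7768 × 1.548 × 30.78 × 0.02514 = 0.93050
(2) 1.158 × 167.2 × 0.01983 × 0.2361 = 0.90649
(3) 49.25 × 0.008476 × 0.5706 × 4.125 = 0.98255
Highest is cycle (3) at 0.9825 (≤1, no arbitrage).

0.9825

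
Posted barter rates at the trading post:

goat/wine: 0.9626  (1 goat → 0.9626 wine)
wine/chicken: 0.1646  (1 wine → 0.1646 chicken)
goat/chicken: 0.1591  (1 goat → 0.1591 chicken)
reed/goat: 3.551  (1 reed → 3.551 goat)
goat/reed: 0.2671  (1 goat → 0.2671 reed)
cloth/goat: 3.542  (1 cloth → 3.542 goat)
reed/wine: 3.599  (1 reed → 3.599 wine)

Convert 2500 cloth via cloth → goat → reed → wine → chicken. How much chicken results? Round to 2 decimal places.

1401.12

2500 cloth × 3.542 = 8855 goat
8855 goat × 0.2671 = 2365.1705 reed
2365.1705 reed × 3.599 = 8512.2486295 wine
8512.2486295 wine × 0.1646 = 1401.1161244157 chicken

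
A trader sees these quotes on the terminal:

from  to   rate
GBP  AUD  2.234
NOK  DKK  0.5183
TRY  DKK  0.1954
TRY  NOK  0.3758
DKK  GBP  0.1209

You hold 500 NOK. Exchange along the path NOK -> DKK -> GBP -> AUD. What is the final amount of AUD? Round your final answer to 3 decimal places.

69.994

500 NOK × 0.5183 = 259.15 DKK
259.15 DKK × 0.1209 = 31.331235 GBP
31.331235 GBP × 2.234 = 69.99397899 AUD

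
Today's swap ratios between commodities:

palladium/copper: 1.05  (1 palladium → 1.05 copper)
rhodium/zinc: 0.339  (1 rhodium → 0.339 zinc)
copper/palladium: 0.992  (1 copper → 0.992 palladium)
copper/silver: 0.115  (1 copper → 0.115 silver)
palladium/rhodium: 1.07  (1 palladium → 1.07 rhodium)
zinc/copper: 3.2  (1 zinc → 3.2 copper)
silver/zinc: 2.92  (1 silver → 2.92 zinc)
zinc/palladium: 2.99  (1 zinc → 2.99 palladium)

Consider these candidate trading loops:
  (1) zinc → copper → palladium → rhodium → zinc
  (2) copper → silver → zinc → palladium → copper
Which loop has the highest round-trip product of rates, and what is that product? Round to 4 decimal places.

1.1515

(1) 3.2 × 0.992 × 1.07 × 0.339 = 1.15145
(2) 0.115 × 2.92 × 2.99 × 1.05 = 1.05424
Highest is cycle (1) at 1.1515 (>1, arbitrage).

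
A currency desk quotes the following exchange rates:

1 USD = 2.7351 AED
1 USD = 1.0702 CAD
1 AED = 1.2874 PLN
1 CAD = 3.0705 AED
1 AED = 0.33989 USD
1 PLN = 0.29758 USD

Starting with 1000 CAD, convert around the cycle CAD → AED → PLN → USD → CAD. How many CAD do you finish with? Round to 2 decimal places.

1000 CAD × 3.0705 = 3070.5 AED
3070.5 AED × 1.2874 = 3952.9617 PLN
3952.9617 PLN × 0.29758 = 1176.322342686 USD
1176.322342686 USD × 1.0702 = 1258.9001711425572 CAD

1258.90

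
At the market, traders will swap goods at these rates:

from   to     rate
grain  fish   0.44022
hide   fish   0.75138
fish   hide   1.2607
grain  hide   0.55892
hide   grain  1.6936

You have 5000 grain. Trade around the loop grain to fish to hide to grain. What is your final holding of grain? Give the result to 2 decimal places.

4699.62

5000 grain × 0.44022 = 2201.1 fish
2201.1 fish × 1.2607 = 2774.92677 hide
2774.92677 hide × 1.6936 = 4699.615977672 grain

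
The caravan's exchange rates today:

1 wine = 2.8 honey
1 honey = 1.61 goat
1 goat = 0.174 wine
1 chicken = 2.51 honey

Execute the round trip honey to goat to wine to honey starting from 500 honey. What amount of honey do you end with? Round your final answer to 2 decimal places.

392.20

500 honey × 1.61 = 805 goat
805 goat × 0.174 = 140.07 wine
140.07 wine × 2.8 = 392.196 honey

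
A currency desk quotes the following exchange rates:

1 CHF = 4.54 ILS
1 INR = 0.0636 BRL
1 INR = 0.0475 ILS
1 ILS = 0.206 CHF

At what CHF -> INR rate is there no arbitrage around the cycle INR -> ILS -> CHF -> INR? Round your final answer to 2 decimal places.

102.20

Known legs of the cycle: 0.0475 × 0.206 = 0.009785
For no arbitrage the full-cycle product must be 1, so the missing rate is 1 / 0.009785 ≈ 102.1972.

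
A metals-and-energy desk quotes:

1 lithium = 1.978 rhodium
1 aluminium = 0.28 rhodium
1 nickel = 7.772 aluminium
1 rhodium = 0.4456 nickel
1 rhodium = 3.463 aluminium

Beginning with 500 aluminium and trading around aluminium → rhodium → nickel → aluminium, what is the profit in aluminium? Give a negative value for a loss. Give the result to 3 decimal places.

500 aluminium × 0.28 = 140 rhodium
140 rhodium × 0.4456 = 62.384 nickel
62.384 nickel × 7.772 = 484.848448 aluminium
Net change: 484.848448 − 500 = -15.151552 aluminium

-15.152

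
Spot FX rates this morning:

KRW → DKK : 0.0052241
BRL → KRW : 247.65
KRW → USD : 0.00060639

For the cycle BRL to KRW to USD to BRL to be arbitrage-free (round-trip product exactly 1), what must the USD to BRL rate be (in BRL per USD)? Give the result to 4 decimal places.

6.6590

Known legs of the cycle: 247.65 × 0.00060639 = 0.1501724835
For no arbitrage the full-cycle product must be 1, so the missing rate is 1 / 0.1501724835 ≈ 6.659010.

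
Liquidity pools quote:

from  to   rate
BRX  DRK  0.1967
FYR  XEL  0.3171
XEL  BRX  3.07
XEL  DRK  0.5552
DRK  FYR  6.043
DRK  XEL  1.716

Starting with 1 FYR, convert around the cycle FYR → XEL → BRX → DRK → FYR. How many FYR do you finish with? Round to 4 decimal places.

1.1572

1 FYR × 0.3171 = 0.3171 XEL
0.3171 XEL × 3.07 = 0.973497 BRX
0.973497 BRX × 0.1967 = 0.1914868599 DRK
0.1914868599 DRK × 6.043 = 1.1571550943757 FYR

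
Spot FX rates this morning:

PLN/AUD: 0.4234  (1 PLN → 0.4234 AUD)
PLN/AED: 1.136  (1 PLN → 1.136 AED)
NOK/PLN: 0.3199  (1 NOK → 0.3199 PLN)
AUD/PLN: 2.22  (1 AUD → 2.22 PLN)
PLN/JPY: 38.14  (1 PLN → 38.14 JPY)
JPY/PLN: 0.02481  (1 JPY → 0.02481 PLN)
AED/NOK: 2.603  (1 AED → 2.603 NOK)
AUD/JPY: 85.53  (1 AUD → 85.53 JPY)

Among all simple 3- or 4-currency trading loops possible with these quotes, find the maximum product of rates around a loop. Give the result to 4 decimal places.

PLN→AED→NOK→PLN: 1.136 × 2.603 × 0.3199 = 0.94595
JPY→PLN→AUD→JPY: 0.02481 × 0.4234 × 85.53 = 0.89845
Maximum is PLN→AED→NOK→PLN at 0.9459; no arbitrage — every cycle loses value.

0.9459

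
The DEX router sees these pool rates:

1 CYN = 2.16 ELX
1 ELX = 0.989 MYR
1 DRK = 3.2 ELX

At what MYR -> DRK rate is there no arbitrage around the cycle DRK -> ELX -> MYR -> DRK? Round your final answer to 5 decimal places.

0.31598

Known legs of the cycle: 3.2 × 0.989 = 3.1648
For no arbitrage the full-cycle product must be 1, so the missing rate is 1 / 3.1648 ≈ 0.3159757.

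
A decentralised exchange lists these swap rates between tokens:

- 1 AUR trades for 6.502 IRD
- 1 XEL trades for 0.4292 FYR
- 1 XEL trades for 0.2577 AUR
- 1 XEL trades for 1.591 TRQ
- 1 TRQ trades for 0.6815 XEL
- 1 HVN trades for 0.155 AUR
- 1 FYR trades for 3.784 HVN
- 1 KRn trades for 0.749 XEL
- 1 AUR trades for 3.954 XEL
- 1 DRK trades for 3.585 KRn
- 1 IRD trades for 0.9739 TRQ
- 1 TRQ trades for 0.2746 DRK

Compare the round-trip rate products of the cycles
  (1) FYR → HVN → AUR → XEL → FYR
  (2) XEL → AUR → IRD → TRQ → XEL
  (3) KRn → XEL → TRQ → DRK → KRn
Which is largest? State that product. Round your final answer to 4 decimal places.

1.1731

(1) 3.784 × 0.155 × 3.954 × 0.4292 = 0.99536
(2) 0.2577 × 6.502 × 0.9739 × 0.6815 = 1.11209
(3) 0.749 × 1.591 × 0.2746 × 3.585 = 1.17312
Highest is cycle (3) at 1.1731 (>1, arbitrage).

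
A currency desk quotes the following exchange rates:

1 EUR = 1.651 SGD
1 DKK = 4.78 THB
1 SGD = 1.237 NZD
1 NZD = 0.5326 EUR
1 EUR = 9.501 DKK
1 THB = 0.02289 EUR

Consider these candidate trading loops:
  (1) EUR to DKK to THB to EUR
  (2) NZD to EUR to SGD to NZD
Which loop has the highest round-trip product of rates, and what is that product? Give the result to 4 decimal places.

(1) 9.501 × 4.78 × 0.02289 = 1.03954
(2) 0.5326 × 1.651 × 1.237 = 1.08772
Highest is cycle (2) at 1.0877 (>1, arbitrage).

1.0877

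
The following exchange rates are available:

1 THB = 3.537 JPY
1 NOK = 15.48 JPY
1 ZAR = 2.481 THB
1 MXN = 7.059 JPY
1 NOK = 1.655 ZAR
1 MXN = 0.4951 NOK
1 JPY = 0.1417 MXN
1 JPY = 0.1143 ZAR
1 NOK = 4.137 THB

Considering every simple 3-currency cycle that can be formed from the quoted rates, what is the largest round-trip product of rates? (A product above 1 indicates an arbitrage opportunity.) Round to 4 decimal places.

JPY→MXN→NOK→JPY: 0.1417 × 0.4951 × 15.48 = 1.08601
JPY→ZAR→THB→JPY: 0.1143 × 2.481 × 3.537 = 1.00302
Maximum is JPY→MXN→NOK→JPY at 1.0860; arbitrage exists.

1.0860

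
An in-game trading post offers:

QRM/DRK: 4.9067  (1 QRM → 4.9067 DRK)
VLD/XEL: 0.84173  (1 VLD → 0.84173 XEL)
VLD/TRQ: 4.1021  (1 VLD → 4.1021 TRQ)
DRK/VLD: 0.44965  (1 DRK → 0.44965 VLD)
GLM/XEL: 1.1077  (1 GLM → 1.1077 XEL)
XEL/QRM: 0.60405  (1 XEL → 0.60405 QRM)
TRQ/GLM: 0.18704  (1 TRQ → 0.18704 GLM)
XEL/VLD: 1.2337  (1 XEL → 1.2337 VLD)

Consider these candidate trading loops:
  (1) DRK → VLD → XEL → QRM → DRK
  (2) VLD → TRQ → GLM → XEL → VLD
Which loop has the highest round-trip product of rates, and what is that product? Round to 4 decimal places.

(1) 0.44965 × 0.84173 × 0.60405 × 4.9067 = 1.12179
(2) 4.1021 × 0.18704 × 1.1077 × 1.2337 = 1.04851
Highest is cycle (1) at 1.1218 (>1, arbitrage).

1.1218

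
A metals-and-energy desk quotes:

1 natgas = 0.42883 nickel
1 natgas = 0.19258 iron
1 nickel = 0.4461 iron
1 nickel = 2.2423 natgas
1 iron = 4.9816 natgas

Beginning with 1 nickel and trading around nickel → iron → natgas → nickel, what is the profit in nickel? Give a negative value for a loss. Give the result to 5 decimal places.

1 nickel × 0.4461 = 0.4461 iron
0.4461 iron × 4.9816 = 2.22229176 natgas
2.22229176 natgas × 0.42883 = 0.9529853754408 nickel
Net change: 0.9529853754408 − 1 = -0.0470146245592 nickel

-0.04701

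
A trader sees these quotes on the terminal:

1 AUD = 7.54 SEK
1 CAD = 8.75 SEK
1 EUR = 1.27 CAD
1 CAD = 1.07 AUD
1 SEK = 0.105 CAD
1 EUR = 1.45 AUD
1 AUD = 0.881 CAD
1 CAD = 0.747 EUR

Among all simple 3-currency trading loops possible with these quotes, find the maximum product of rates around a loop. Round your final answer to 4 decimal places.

CAD→EUR→AUD→CAD: 0.747 × 1.45 × 0.881 = 0.95426
CAD→AUD→SEK→CAD: 1.07 × 7.54 × 0.105 = 0.84712
Maximum is CAD→EUR→AUD→CAD at 0.9543; no arbitrage — every cycle loses value.

0.9543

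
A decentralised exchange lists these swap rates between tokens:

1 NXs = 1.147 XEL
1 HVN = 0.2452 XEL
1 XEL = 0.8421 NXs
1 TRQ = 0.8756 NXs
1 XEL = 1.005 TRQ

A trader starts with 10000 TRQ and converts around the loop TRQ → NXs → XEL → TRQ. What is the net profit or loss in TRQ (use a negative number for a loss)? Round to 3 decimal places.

10000 TRQ × 0.8756 = 8756 NXs
8756 NXs × 1.147 = 10043.132 XEL
10043.132 XEL × 1.005 = 10093.34766 TRQ
Net change: 10093.34766 − 10000 = 93.34766 TRQ

93.348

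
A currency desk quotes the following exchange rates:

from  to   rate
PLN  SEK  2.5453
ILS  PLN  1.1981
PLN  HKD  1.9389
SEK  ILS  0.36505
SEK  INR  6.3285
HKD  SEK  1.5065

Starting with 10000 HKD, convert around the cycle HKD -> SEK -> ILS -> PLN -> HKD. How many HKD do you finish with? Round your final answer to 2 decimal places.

12775.27

10000 HKD × 1.5065 = 15065 SEK
15065 SEK × 0.36505 = 5499.47825 ILS
5499.47825 ILS × 1.1981 = 6588.924891325 PLN
6588.924891325 PLN × 1.9389 = 12775.2664717900425 HKD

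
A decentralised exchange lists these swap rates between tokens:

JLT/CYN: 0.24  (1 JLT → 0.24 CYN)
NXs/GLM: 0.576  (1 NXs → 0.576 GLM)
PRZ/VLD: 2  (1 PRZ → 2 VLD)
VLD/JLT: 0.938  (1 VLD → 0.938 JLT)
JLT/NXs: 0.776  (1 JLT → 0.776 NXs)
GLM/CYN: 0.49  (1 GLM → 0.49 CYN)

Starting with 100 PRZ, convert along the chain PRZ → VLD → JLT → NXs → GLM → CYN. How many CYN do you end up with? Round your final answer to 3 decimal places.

100 PRZ × 2 = 200 VLD
200 VLD × 0.938 = 187.6 JLT
187.6 JLT × 0.776 = 145.5776 NXs
145.5776 NXs × 0.576 = 83.8526976 GLM
83.8526976 GLM × 0.49 = 41.087821824 CYN

41.088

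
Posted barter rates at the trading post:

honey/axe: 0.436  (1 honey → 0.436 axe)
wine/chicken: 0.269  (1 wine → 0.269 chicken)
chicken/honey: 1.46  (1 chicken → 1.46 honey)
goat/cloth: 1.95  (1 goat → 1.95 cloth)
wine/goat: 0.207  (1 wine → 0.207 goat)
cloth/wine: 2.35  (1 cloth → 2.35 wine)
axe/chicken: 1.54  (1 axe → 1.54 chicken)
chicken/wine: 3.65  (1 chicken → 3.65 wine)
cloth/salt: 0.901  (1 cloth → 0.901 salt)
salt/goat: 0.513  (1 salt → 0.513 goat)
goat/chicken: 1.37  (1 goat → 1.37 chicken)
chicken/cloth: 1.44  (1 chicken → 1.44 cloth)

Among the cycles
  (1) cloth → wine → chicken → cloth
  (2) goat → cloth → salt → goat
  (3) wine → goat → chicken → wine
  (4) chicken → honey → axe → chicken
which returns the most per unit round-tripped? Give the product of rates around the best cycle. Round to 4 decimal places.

1.0351

(1) 2.35 × 0.269 × 1.44 = 0.91030
(2) 1.95 × 0.901 × 0.513 = 0.90132
(3) 0.207 × 1.37 × 3.65 = 1.03510
(4) 1.46 × 0.436 × 1.54 = 0.98030
Highest is cycle (3) at 1.0351 (>1, arbitrage).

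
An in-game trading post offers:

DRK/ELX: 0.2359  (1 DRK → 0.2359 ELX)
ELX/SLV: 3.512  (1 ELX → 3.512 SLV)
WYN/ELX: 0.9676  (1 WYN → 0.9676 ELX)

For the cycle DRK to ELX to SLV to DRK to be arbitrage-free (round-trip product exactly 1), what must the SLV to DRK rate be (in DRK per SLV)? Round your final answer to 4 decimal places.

1.2070

Known legs of the cycle: 0.2359 × 3.512 = 0.8284808
For no arbitrage the full-cycle product must be 1, so the missing rate is 1 / 0.8284808 ≈ 1.207029.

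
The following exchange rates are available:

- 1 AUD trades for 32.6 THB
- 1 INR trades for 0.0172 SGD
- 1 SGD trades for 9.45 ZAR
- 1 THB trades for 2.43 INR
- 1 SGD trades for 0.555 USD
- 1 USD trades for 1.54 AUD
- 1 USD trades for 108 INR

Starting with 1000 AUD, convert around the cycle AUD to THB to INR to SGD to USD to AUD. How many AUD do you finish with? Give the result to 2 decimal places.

1000 AUD × 32.6 = 32600 THB
32600 THB × 2.43 = 79218 INR
79218 INR × 0.0172 = 1362.5496 SGD
1362.5496 SGD × 0.555 = 756.215028 USD
756.215028 USD × 1.54 = 1164.57114312 AUD

1164.57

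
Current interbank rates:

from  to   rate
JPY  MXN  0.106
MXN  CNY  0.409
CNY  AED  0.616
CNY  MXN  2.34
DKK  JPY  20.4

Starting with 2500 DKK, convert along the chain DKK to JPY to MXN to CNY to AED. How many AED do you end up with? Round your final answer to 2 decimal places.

2500 DKK × 20.4 = 51000 JPY
51000 JPY × 0.106 = 5406 MXN
5406 MXN × 0.409 = 2211.054 CNY
2211.054 CNY × 0.616 = 1362.009264 AED

1362.01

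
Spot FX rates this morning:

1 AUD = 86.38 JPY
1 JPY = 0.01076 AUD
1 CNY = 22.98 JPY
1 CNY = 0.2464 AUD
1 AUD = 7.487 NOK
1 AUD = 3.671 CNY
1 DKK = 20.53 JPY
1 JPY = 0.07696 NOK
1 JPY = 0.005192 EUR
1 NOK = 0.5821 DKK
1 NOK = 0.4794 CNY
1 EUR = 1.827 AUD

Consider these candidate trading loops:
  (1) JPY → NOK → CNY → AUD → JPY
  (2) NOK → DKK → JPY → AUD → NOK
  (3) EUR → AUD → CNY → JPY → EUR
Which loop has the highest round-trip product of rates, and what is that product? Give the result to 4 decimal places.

0.9627

(1) 0.07696 × 0.4794 × 0.2464 × 86.38 = 0.78527
(2) 0.5821 × 20.53 × 0.01076 × 7.487 = 0.96273
(3) 1.827 × 3.671 × 22.98 × 0.005192 = 0.80022
Highest is cycle (2) at 0.9627 (≤1, no arbitrage).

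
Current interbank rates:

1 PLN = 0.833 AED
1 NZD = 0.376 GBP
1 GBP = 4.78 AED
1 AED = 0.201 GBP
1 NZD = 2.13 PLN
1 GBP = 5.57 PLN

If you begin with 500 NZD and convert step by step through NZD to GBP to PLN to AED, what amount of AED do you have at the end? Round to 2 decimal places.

872.28

500 NZD × 0.376 = 188 GBP
188 GBP × 5.57 = 1047.16 PLN
1047.16 PLN × 0.833 = 872.28428 AED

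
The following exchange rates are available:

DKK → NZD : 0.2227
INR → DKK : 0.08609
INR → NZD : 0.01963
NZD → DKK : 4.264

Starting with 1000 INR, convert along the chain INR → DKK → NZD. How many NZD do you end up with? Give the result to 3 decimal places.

1000 INR × 0.08609 = 86.09 DKK
86.09 DKK × 0.2227 = 19.172243 NZD

19.172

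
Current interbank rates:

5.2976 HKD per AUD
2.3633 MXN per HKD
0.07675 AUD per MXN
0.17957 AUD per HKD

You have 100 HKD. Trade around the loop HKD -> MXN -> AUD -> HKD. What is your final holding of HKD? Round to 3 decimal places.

100 HKD × 2.3633 = 236.33 MXN
236.33 MXN × 0.07675 = 18.1383275 AUD
18.1383275 AUD × 5.2976 = 96.089603764 HKD

96.090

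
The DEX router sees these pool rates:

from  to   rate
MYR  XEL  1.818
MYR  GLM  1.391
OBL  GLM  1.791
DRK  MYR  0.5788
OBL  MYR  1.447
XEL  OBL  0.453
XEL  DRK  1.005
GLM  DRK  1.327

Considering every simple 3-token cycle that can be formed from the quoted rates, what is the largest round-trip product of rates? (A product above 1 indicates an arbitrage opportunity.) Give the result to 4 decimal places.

OBL→MYR→XEL→OBL: 1.447 × 1.818 × 0.453 = 1.19168
GLM→DRK→MYR→GLM: 1.327 × 0.5788 × 1.391 = 1.06838
MYR→XEL→DRK→MYR: 1.818 × 1.005 × 0.5788 = 1.05752
Maximum is OBL→MYR→XEL→OBL at 1.1917; arbitrage exists.

1.1917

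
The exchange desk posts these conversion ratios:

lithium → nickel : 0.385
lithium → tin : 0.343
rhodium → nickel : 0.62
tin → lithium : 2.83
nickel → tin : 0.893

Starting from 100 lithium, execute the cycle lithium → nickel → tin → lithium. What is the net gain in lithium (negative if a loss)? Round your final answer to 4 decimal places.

-2.7032

100 lithium × 0.385 = 38.5 nickel
38.5 nickel × 0.893 = 34.3805 tin
34.3805 tin × 2.83 = 97.296815 lithium
Net change: 97.296815 − 100 = -2.703185 lithium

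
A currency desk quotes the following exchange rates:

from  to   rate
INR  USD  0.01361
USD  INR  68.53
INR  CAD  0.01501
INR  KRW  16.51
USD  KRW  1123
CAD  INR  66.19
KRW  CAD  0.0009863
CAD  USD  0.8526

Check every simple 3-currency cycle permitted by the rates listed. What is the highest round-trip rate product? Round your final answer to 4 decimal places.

1.0778

KRW→CAD→INR→KRW: 0.0009863 × 66.19 × 16.51 = 1.07783
KRW→CAD→USD→KRW: 0.0009863 × 0.8526 × 1123 = 0.94435
INR→CAD→USD→INR: 0.01501 × 0.8526 × 68.53 = 0.87701
Maximum is KRW→CAD→INR→KRW at 1.0778; arbitrage exists.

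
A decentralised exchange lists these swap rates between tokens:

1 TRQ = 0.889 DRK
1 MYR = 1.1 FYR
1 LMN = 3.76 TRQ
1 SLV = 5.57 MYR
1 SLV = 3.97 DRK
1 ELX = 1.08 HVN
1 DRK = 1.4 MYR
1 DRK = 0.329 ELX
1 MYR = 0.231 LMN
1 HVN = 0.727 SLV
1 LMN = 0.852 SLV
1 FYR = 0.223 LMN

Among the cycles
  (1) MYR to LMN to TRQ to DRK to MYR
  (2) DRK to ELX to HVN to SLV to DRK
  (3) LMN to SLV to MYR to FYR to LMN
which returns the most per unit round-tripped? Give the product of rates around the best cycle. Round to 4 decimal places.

1.1641

(1) 0.231 × 3.76 × 0.889 × 1.4 = 1.08101
(2) 0.329 × 1.08 × 0.727 × 3.97 = 1.02552
(3) 0.852 × 5.57 × 1.1 × 0.223 = 1.16411
Highest is cycle (3) at 1.1641 (>1, arbitrage).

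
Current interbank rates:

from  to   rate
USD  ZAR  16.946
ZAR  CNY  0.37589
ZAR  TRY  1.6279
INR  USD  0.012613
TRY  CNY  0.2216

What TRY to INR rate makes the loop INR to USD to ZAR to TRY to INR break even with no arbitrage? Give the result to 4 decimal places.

2.8740

Known legs of the cycle: 0.012613 × 16.946 × 1.6279 = 0.3479471799542
For no arbitrage the full-cycle product must be 1, so the missing rate is 1 / 0.3479471799542 ≈ 2.873999.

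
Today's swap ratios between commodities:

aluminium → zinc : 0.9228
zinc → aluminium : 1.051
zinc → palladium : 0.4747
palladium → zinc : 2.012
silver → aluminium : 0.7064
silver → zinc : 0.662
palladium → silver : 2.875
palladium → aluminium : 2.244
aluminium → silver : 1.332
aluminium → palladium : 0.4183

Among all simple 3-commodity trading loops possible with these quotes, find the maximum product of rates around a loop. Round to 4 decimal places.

0.9830

palladium→aluminium→zinc→palladium: 2.244 × 0.9228 × 0.4747 = 0.98299
silver→zinc→aluminium→silver: 0.662 × 1.051 × 1.332 = 0.92675
silver→zinc→palladium→silver: 0.662 × 0.4747 × 2.875 = 0.90347
palladium→zinc→aluminium→palladium: 2.012 × 1.051 × 0.4183 = 0.88454
silver→aluminium→palladium→silver: 0.7064 × 0.4183 × 2.875 = 0.84953
Maximum is palladium→aluminium→zinc→palladium at 0.9830; no arbitrage — every cycle loses value.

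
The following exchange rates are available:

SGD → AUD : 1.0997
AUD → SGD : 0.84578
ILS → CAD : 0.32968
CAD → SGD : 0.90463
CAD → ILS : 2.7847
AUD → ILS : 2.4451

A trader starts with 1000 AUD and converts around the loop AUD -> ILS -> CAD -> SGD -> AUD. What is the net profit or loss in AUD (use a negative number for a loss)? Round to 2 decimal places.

1000 AUD × 2.4451 = 2445.1 ILS
2445.1 ILS × 0.32968 = 806.100568 CAD
806.100568 CAD × 0.90463 = 729.22275682984 SGD
729.22275682984 SGD × 1.0997 = 801.926265685775048 AUD
Net change: 801.926265685775048 − 1000 = -198.073734314224952 AUD

-198.07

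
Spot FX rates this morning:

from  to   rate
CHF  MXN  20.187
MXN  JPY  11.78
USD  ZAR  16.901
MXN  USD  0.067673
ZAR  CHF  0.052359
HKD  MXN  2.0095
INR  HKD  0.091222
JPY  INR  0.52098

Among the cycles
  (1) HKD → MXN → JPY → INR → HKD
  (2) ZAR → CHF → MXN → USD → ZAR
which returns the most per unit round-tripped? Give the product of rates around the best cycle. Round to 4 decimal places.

(1) 2.0095 × 11.78 × 0.52098 × 0.091222 = 1.12500
(2) 0.052359 × 20.187 × 0.067673 × 16.901 = 1.20890
Highest is cycle (2) at 1.2089 (>1, arbitrage).

1.2089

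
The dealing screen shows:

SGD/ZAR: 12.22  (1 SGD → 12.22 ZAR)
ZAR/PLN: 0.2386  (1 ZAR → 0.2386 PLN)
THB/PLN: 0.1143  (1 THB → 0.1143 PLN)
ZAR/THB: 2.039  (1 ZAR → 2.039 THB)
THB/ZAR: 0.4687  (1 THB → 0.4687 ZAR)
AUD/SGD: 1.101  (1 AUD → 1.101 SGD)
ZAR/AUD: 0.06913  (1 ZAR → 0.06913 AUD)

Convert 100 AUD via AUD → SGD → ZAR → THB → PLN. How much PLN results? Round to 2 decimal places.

313.56

100 AUD × 1.101 = 110.1 SGD
110.1 SGD × 12.22 = 1345.422 ZAR
1345.422 ZAR × 2.039 = 2743.315458 THB
2743.315458 THB × 0.1143 = 313.5609568494 PLN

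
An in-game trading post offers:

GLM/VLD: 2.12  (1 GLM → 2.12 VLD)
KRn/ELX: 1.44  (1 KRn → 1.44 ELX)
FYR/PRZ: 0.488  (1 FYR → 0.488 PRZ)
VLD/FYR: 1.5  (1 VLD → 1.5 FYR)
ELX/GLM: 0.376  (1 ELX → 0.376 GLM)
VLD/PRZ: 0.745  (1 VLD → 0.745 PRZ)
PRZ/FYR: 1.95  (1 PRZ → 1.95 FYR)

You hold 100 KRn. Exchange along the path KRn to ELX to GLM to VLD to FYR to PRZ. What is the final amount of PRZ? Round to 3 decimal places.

84.023

100 KRn × 1.44 = 144 ELX
144 ELX × 0.376 = 54.144 GLM
54.144 GLM × 2.12 = 114.78528 VLD
114.78528 VLD × 1.5 = 172.17792 FYR
172.17792 FYR × 0.488 = 84.02282496 PRZ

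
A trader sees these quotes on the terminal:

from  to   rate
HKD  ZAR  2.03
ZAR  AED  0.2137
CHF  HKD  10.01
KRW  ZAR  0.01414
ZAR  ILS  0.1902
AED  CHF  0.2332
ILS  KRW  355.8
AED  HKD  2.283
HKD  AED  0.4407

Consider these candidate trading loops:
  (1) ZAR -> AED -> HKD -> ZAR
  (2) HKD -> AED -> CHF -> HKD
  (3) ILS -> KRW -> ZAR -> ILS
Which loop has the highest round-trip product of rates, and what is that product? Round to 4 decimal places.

1.0287

(1) 0.2137 × 2.283 × 2.03 = 0.99039
(2) 0.4407 × 0.2332 × 10.01 = 1.02874
(3) 355.8 × 0.01414 × 0.1902 = 0.95690
Highest is cycle (2) at 1.0287 (>1, arbitrage).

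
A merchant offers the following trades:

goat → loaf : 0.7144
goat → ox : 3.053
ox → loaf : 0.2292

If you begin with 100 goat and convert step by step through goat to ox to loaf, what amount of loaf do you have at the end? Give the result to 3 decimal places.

69.975

100 goat × 3.053 = 305.3 ox
305.3 ox × 0.2292 = 69.97476 loaf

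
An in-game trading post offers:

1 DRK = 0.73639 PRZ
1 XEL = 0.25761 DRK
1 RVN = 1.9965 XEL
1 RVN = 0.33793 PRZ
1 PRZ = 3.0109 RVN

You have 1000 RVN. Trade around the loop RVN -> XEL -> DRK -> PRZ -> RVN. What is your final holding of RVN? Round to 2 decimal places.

1140.34

1000 RVN × 1.9965 = 1996.5 XEL
1996.5 XEL × 0.25761 = 514.318365 DRK
514.318365 DRK × 0.73639 = 378.73890080235 PRZ
378.73890080235 PRZ × 3.0109 = 1140.344956425795615 RVN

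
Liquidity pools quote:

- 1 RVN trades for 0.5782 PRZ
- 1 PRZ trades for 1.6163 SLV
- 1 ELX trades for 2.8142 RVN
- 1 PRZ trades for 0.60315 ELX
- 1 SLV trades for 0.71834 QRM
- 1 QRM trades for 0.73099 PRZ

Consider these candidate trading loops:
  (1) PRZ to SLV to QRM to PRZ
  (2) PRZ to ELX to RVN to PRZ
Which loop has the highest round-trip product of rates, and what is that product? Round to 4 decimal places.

(1) 1.6163 × 0.71834 × 0.73099 = 0.84872
(2) 0.60315 × 2.8142 × 0.5782 = 0.98143
Highest is cycle (2) at 0.9814 (≤1, no arbitrage).

0.9814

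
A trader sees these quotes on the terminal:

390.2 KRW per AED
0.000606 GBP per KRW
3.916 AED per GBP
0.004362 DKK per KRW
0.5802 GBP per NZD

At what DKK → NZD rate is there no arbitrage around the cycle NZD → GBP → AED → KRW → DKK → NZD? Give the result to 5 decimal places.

Known legs of the cycle: 0.5802 × 3.916 × 390.2 × 0.004362 = 3.86717062251168
For no arbitrage the full-cycle product must be 1, so the missing rate is 1 / 3.86717062251168 ≈ 0.2585870.

0.25859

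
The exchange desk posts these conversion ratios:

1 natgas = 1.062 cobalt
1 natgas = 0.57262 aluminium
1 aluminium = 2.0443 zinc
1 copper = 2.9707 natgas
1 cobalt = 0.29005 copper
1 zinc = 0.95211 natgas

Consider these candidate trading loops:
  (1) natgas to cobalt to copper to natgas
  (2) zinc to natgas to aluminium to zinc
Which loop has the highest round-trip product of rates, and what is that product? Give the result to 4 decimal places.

1.1145

(1) 1.062 × 0.29005 × 2.9707 = 0.91507
(2) 0.95211 × 0.57262 × 2.0443 = 1.11455
Highest is cycle (2) at 1.1145 (>1, arbitrage).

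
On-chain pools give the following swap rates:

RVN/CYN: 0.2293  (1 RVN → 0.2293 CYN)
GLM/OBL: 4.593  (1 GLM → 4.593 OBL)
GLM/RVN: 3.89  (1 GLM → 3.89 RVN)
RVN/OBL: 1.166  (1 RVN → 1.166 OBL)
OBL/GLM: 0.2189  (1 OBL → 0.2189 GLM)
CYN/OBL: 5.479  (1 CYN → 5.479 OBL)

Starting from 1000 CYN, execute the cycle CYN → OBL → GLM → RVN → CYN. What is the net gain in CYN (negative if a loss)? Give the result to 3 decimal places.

1000 CYN × 5.479 = 5479 OBL
5479 OBL × 0.2189 = 1199.3531 GLM
1199.3531 GLM × 3.89 = 4665.483559 RVN
4665.483559 RVN × 0.2293 = 1069.7953800787 CYN
Net change: 1069.7953800787 − 1000 = 69.7953800787 CYN

69.795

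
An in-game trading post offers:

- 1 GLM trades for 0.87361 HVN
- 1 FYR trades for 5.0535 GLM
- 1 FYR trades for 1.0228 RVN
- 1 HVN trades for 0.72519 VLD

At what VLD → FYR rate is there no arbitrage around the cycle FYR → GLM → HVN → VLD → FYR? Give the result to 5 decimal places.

0.31235

Known legs of the cycle: 5.0535 × 0.87361 × 0.72519 = 3.20156020762065
For no arbitrage the full-cycle product must be 1, so the missing rate is 1 / 3.20156020762065 ≈ 0.3123477.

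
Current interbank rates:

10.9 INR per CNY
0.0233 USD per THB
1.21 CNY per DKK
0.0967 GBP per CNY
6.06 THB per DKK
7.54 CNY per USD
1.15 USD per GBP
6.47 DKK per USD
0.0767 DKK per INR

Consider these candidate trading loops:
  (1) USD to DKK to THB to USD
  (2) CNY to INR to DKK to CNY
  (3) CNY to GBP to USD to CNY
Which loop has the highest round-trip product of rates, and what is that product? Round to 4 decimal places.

1.0116

(1) 6.47 × 6.06 × 0.0233 = 0.91355
(2) 10.9 × 0.0767 × 1.21 = 1.01160
(3) 0.0967 × 1.15 × 7.54 = 0.83849
Highest is cycle (2) at 1.0116 (>1, arbitrage).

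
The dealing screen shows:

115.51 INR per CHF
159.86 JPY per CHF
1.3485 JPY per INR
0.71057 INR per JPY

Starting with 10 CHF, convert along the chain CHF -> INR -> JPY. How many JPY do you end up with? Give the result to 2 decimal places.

10 CHF × 115.51 = 1155.1 INR
1155.1 INR × 1.3485 = 1557.65235 JPY

1557.65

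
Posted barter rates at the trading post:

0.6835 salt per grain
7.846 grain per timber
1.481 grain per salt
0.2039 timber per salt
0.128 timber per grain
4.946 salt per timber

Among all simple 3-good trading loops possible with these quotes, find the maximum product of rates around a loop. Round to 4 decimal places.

timber→grain→salt→timber: 7.846 × 0.6835 × 0.2039 = 1.09346
timber→salt→grain→timber: 4.946 × 1.481 × 0.128 = 0.93760
Maximum is timber→grain→salt→timber at 1.0935; arbitrage exists.

1.0935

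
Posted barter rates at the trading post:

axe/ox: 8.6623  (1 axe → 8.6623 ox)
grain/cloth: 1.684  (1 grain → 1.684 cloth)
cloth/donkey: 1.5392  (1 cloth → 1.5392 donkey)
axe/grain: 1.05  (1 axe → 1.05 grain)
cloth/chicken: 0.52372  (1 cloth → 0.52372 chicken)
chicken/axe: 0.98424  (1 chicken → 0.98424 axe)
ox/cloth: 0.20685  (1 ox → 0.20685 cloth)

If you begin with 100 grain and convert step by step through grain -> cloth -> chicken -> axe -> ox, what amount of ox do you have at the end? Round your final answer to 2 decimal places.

100 grain × 1.684 = 168.4 cloth
168.4 cloth × 0.52372 = 88.194448 chicken
88.194448 chicken × 0.98424 = 86.80450349952 axe
86.80450349952 axe × 8.6623 = 751.926650663892096 ox

751.93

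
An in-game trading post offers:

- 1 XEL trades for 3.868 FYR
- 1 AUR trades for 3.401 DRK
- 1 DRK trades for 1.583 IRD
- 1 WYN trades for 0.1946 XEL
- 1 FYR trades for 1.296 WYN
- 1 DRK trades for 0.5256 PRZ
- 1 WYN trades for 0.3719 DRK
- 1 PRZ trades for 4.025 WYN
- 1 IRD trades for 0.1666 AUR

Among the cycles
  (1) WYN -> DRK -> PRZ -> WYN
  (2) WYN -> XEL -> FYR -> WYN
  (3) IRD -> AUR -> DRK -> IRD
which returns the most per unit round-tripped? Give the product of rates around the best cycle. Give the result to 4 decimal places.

(1) 0.3719 × 0.5256 × 4.025 = 0.78677
(2) 0.1946 × 3.868 × 1.296 = 0.97552
(3) 0.1666 × 3.401 × 1.583 = 0.89694
Highest is cycle (2) at 0.9755 (≤1, no arbitrage).

0.9755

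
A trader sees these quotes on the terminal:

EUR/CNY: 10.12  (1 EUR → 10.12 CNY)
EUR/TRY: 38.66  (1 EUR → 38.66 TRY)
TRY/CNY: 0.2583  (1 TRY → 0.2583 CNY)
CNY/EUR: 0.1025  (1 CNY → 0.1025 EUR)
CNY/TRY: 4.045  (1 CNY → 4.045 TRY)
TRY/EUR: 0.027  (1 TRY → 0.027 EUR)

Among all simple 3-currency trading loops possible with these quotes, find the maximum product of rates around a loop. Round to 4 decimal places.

1.1053

CNY→TRY→EUR→CNY: 4.045 × 0.027 × 10.12 = 1.10526
CNY→EUR→TRY→CNY: 0.1025 × 38.66 × 0.2583 = 1.02355
Maximum is CNY→TRY→EUR→CNY at 1.1053; arbitrage exists.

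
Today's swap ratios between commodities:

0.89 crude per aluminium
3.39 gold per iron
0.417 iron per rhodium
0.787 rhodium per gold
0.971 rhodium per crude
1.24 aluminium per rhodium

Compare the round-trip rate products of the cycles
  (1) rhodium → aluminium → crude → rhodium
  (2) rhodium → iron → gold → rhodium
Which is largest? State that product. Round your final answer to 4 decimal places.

(1) 1.24 × 0.89 × 0.971 = 1.07160
(2) 0.417 × 3.39 × 0.787 = 1.11253
Highest is cycle (2) at 1.1125 (>1, arbitrage).

1.1125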